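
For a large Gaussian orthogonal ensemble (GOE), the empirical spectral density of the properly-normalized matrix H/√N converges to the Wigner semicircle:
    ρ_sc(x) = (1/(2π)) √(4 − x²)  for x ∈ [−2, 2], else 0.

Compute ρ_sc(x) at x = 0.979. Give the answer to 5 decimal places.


ρ_sc(x) = (1/(2π)) √(4 − x²). With x = 0.979:
  4 − x² = 4 − (0.979)² = 4 − 0.958441 = 3.041559.
  √(4 − x²) = 1.744007.
  1/(2π) = 0.159155.
  ρ_sc(0.979) = 0.159155 · 1.744007 = 0.277567.

Rounded to 5 decimal places: ρ_sc(0.979) ≈ 0.27757.


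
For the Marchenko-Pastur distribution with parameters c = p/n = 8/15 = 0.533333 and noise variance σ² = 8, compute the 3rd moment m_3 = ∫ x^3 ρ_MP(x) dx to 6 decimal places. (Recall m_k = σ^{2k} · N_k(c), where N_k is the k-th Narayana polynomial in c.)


E[X³] = σ⁶ (1 + 3c + c²) (third MP moment). With σ² = 8 (so σ⁶ = 512) and c = 8/15 = 0.533333: E[X³] = 512 · (1 + 3·0.533333 + (0.533333)²) = 512 · 2.884444.

So E[X^3] = 1476.835556.


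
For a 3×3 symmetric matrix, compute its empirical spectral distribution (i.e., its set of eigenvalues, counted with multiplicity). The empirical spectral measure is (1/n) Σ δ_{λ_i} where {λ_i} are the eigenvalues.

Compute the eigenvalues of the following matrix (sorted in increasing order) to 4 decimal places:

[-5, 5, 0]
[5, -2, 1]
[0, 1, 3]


Since M is real symmetric, all three eigenvalues are real; they are the roots of det(λI − M) = λ³ − (tr M) λ² + s λ − det M, where s is the sum of the principal 2×2 minors.
tr M = -5 + (-2) + 3 = -4.
s = ((-5)·(-2) − 5²) + ((-5)·3 − 0²) + ((-2)·3 − 1²) = -15 + (-15) + (-7) = -37.
det M (expand along row 1) = (-5)·(-7) − 5·15 + 0·5 = -40.
Characteristic polynomial: λ³ + 4λ² − 37λ + 40 = 0.
Substitute λ = y + (tr M)/3 = y − 1.333333 to remove the quadratic term: y³ + p·y + q = 0 with p = s − (tr M)²/3 = -42.333333 and q = −2(tr M)³/27 + (tr M)·s/3 − det M = 94.074074.
Three real roots ⇒ use the trigonometric (Viète) form: r = 2√(−p/3) = 7.512952, φ = arccos(3q/(p·r)) = arccos(-0.887357) = 2.662376 rad.
y_k = r·cos(φ/3 − 2πk/3) for k = 0, 1, 2 gives y = 4.743563, 2.673740, -7.417303.
λ_k = y_k − 1.333333 gives λ = 3.4102, 1.3404, -8.7506 (check: the sum is -4.0000 = tr M).

Eigenvalues sorted in increasing order: [-8.7506, 1.3404, 3.4102].


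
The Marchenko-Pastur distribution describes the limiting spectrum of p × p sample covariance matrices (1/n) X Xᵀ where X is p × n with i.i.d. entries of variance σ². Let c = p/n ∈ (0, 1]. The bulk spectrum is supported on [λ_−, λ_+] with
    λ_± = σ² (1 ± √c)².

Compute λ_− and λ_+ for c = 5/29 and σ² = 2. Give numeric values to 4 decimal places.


c = 5/29 = 0.172414; √c = 0.415227.
λ_− = σ² (1 − √c)² = 2 · (1 − 0.415227)² = 2 · (0.584773)² = 0.683918.
λ_+ = σ² (1 + √c)² = 2 · (1 + 0.415227)² = 2 · (1.415227)² = 4.005737.

Rounded to 4 decimal places: λ_− ≈ 0.6839, λ_+ ≈ 4.0057.


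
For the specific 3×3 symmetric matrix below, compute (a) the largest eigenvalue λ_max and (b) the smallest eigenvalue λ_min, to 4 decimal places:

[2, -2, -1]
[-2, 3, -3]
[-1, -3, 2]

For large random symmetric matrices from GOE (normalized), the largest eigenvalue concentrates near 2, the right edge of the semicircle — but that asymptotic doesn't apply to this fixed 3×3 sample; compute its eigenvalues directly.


Since M is real symmetric, all three eigenvalues are real; they are the roots of det(λI − M) = λ³ − (tr M) λ² + s λ − det M, where s is the sum of the principal 2×2 minors.
tr M = 2 + 3 + 2 = 7.
s = (2·3 − (-2)²) + (2·2 − (-1)²) + (3·2 − (-3)²) = 2 + 3 + (-3) = 2.
det M (expand along row 1) = 2·(-3) − (-2)·(-7) + (-1)·9 = -29.
Characteristic polynomial: λ³ − 7λ² + 2λ + 29 = 0.
Substitute λ = y + (tr M)/3 = y + 2.333333 to remove the quadratic term: y³ + p·y + q = 0 with p = s − (tr M)²/3 = -14.333333 and q = −2(tr M)³/27 + (tr M)·s/3 − det M = 8.259259.
Three real roots ⇒ use the trigonometric (Viète) form: r = 2√(−p/3) = 4.371626, φ = arccos(3q/(p·r)) = arccos(-0.395432) = 1.977335 rad.
y_k = r·cos(φ/3 − 2πk/3) for k = 0, 1, 2 gives y = 3.455930, 0.590600, -4.046530.
λ_k = y_k + 2.333333 gives λ = 5.7893, 2.9239, -1.7132 (check: the sum is 7.0000 = tr M).

Hence λ_max = 5.7893 and λ_min = -1.7132.


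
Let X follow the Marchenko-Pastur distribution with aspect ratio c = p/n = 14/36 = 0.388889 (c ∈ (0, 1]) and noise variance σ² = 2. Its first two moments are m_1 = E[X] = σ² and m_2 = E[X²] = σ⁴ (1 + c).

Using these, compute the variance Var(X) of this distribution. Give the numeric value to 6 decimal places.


m_1 = E[X] = σ² = 2, so m_1² = 4.
m_2 = E[X²] = σ⁴ (1 + c) = 4 · (1 + 0.388889) = 4 · 1.388889 = 5.555556.
(Note m_2 − m_1² simplifies to c · σ⁴ = 0.388889 · 4.)

Var(X) = m_2 − m_1² = 5.555556 − 4 = 1.555556.


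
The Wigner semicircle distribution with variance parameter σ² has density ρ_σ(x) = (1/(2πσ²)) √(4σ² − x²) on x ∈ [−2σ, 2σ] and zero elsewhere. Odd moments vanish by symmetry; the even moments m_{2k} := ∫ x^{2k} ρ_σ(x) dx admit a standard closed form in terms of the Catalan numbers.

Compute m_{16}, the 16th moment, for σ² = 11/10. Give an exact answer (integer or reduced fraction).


By the scaled semicircle moment identity, m_{2k} = σ^{2k} · C_k with k = 8.
C_8 = (1/(k+1)) · C(2k, k) = (1/9) · C(16, 8) = (1/9) · 12870 = 1430.
σ^{2k} = (σ²)^k = (11/10)^8 = 214358881/100000000.

Therefore m_{16} = σ^{16} · C_8 = (214358881/100000000) · 1430 = 30653319983/10000000.


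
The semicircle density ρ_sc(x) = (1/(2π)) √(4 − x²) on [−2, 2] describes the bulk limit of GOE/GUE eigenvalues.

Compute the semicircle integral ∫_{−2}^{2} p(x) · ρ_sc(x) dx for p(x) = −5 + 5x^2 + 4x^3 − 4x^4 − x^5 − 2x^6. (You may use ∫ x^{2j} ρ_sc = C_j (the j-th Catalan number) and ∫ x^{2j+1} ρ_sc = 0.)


Write p(x) = Σ a_i x^i, split into monomials and integrate each against ρ_sc separately.
Using ∫ x^{2j} ρ_sc = C_j = (1/(j+1)) C(2j, j) (Catalan numbers) and ∫ x^{2j+1} ρ_sc = 0 (odd monomials vanish by symmetry):
  i = 0 (even): a_0 · C_{0} = -5 · 1 = -5
  i = 2 (even): a_2 · C_{1} = 5 · 1 = 5
  i = 3 (odd): ∫ x^3 ρ_sc = 0 (vanishes)
  i = 4 (even): a_4 · C_{2} = -4 · 2 = -8
  i = 5 (odd): ∫ x^5 ρ_sc = 0 (vanishes)
  i = 6 (even): a_6 · C_{3} = -2 · 5 = -10

Summing the contributions: ∫_{−2}^{2} p(x) ρ_sc(x) dx = (-5) + 5 + (-8) + (-10) = -18.


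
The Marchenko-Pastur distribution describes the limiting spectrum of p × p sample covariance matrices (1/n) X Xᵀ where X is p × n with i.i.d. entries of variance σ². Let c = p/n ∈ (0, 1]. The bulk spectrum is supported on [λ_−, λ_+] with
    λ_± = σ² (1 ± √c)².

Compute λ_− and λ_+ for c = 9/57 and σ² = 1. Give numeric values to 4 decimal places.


c = 9/57 = 0.157895; √c = 0.397360.
λ_− = σ² (1 − √c)² = 1 · (1 − 0.397360)² = 1 · (0.602640)² = 0.363175.
λ_+ = σ² (1 + √c)² = 1 · (1 + 0.397360)² = 1 · (1.397360)² = 1.952614.

Rounded to 4 decimal places: λ_− ≈ 0.3632, λ_+ ≈ 1.9526.


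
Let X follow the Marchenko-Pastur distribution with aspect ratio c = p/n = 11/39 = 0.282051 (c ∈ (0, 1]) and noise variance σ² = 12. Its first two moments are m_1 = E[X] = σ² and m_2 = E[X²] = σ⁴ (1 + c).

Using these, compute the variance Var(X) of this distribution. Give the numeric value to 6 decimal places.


m_1 = E[X] = σ² = 12, so m_1² = 144.
m_2 = E[X²] = σ⁴ (1 + c) = 144 · (1 + 0.282051) = 144 · 1.282051 = 184.615385.
(Note m_2 − m_1² simplifies to c · σ⁴ = 0.282051 · 144.)

Var(X) = m_2 − m_1² = 184.615385 − 144 = 40.615385.


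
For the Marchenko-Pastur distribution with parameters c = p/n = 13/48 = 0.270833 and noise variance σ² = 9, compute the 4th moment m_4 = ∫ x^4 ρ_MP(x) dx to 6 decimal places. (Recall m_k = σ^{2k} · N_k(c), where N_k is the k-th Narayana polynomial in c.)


E[X⁴] = σ⁸ (1 + 6c + 6c² + c³) (fourth MP moment). With σ² = 9 (so σ⁸ = 6561) and c = 13/48 = 0.270833: E[X⁴] = 6561 · (1 + 6·0.270833 + 6·(0.270833)² + (0.270833)³) = 6561 · 3.084970.

So E[X^4] = 20240.488037.


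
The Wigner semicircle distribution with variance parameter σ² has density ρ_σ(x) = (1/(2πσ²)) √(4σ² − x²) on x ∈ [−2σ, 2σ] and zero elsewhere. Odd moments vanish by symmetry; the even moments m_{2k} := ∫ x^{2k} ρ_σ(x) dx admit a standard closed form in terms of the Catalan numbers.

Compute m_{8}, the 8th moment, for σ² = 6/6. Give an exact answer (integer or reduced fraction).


By the scaled semicircle moment identity, m_{2k} = σ^{2k} · C_k with k = 4.
C_4 = (1/(k+1)) · C(2k, k) = (1/5) · C(8, 4) = (1/5) · 70 = 14.
σ^{2k} = (σ²)^k = (6/6)^4 = 1.

Therefore m_{8} = σ^{8} · C_4 = 1 · 14 = 14.


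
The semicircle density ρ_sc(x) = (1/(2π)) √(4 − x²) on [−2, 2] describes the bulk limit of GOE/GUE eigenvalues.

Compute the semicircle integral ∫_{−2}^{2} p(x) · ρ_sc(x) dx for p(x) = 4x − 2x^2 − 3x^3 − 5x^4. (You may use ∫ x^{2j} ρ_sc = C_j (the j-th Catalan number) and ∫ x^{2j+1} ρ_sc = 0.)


Write p(x) = Σ a_i x^i, split into monomials and integrate each against ρ_sc separately.
Using ∫ x^{2j} ρ_sc = C_j = (1/(j+1)) C(2j, j) (Catalan numbers) and ∫ x^{2j+1} ρ_sc = 0 (odd monomials vanish by symmetry):
  i = 1 (odd): ∫ x^1 ρ_sc = 0 (vanishes)
  i = 2 (even): a_2 · C_{1} = -2 · 1 = -2
  i = 3 (odd): ∫ x^3 ρ_sc = 0 (vanishes)
  i = 4 (even): a_4 · C_{2} = -5 · 2 = -10

Summing the contributions: ∫_{−2}^{2} p(x) ρ_sc(x) dx = (-2) + (-10) = -12.


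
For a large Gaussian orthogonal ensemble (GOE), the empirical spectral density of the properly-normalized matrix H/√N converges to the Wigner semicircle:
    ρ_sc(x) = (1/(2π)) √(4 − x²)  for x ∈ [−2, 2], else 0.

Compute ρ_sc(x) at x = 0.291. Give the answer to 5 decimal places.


ρ_sc(x) = (1/(2π)) √(4 − x²). With x = 0.291:
  4 − x² = 4 − (0.291)² = 4 − 0.084681 = 3.915319.
  √(4 − x²) = 1.978717.
  1/(2π) = 0.159155.
  ρ_sc(0.291) = 0.159155 · 1.978717 = 0.314923.

Rounded to 5 decimal places: ρ_sc(0.291) ≈ 0.31492.


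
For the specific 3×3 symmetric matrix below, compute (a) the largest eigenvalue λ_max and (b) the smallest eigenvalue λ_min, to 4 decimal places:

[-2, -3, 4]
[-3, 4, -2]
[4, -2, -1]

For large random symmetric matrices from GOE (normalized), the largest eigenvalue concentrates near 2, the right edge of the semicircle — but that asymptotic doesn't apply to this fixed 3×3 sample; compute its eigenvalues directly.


Since M is real symmetric, all three eigenvalues are real; they are the roots of det(λI − M) = λ³ − (tr M) λ² + s λ − det M, where s is the sum of the principal 2×2 minors.
tr M = -2 + 4 + (-1) = 1.
s = ((-2)·4 − (-3)²) + ((-2)·(-1) − 4²) + (4·(-1) − (-2)²) = -17 + (-14) + (-8) = -39.
det M (expand along row 1) = (-2)·(-8) − (-3)·11 + 4·(-10) = 9.
Characteristic polynomial: λ³ − λ² − 39λ − 9 = 0.
Substitute λ = y + (tr M)/3 = y + 0.333333 to remove the quadratic term: y³ + p·y + q = 0 with p = s − (tr M)²/3 = -39.333333 and q = −2(tr M)³/27 + (tr M)·s/3 − det M = -22.074074.
Three real roots ⇒ use the trigonometric (Viète) form: r = 2√(−p/3) = 7.241854, φ = arccos(3q/(p·r)) = arccos(0.232484) = 1.336165 rad.
y_k = r·cos(φ/3 − 2πk/3) for k = 0, 1, 2 gives y = 6.535363, -0.565811, -5.969552.
λ_k = y_k + 0.333333 gives λ = 6.8687, -0.2325, -5.6362 (check: the sum is 1.0000 = tr M).

Hence λ_max = 6.8687 and λ_min = -5.6362.


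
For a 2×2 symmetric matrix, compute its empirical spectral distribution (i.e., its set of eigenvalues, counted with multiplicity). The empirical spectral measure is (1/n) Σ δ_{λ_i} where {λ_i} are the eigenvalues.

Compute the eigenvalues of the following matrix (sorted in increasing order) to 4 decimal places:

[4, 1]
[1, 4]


Since M is real symmetric, both eigenvalues are real; they are the roots of det(λI − M) = λ² − (tr M) λ + det M.
tr M = 4 + 4 = 8.
det M = 4·4 − 1² = 16 − 1 = 15.
Characteristic polynomial: λ² − 8λ + 15 = 0.
Discriminant Δ = (tr M)² − 4·det M = 64 − 60 = 4; √Δ = 2.000000.
λ = (tr M ± √Δ)/2 = (8 ± 2.000000)/2, giving (tr M − √Δ)/2 = 3.0000 and (tr M + √Δ)/2 = 5.0000.

Eigenvalues sorted in increasing order: [3.0000, 5.0000].


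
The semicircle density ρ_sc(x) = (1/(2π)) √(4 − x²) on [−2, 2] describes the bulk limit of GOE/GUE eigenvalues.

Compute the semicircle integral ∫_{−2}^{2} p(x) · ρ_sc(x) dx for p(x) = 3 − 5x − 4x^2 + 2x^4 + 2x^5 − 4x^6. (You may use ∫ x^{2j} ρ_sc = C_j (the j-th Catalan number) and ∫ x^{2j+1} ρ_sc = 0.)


Write p(x) = Σ a_i x^i, split into monomials and integrate each against ρ_sc separately.
Using ∫ x^{2j} ρ_sc = C_j = (1/(j+1)) C(2j, j) (Catalan numbers) and ∫ x^{2j+1} ρ_sc = 0 (odd monomials vanish by symmetry):
  i = 0 (even): a_0 · C_{0} = 3 · 1 = 3
  i = 1 (odd): ∫ x^1 ρ_sc = 0 (vanishes)
  i = 2 (even): a_2 · C_{1} = -4 · 1 = -4
  i = 4 (even): a_4 · C_{2} = 2 · 2 = 4
  i = 5 (odd): ∫ x^5 ρ_sc = 0 (vanishes)
  i = 6 (even): a_6 · C_{3} = -4 · 5 = -20

Summing the contributions: ∫_{−2}^{2} p(x) ρ_sc(x) dx = 3 + (-4) + 4 + (-20) = -17.


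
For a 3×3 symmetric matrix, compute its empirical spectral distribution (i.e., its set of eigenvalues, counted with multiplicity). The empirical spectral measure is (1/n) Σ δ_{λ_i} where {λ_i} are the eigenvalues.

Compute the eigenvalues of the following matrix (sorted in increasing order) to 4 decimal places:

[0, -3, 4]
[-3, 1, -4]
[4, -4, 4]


Since M is real symmetric, all three eigenvalues are real; they are the roots of det(λI − M) = λ³ − (tr M) λ² + s λ − det M, where s is the sum of the principal 2×2 minors.
tr M = 0 + 1 + 4 = 5.
s = (0·1 − (-3)²) + (0·4 − 4²) + (1·4 − (-4)²) = -9 + (-16) + (-12) = -37.
det M (expand along row 1) = 0·(-12) − (-3)·4 + 4·8 = 44.
Characteristic polynomial: λ³ − 5λ² − 37λ − 44 = 0.
Substitute λ = y + (tr M)/3 = y + 1.666667 to remove the quadratic term: y³ + p·y + q = 0 with p = s − (tr M)²/3 = -45.333333 and q = −2(tr M)³/27 + (tr M)·s/3 − det M = -114.925926.
Three real roots ⇒ use the trigonometric (Viète) form: r = 2√(−p/3) = 7.774603, φ = arccos(3q/(p·r)) = arccos(0.978235) = 0.209016 rad.
y_k = r·cos(φ/3 − 2πk/3) for k = 0, 1, 2 gives y = 7.755740, -3.409147, -4.346593.
λ_k = y_k + 1.666667 gives λ = 9.4224, -1.7425, -2.6799 (check: the sum is 5.0000 = tr M).

Eigenvalues sorted in increasing order: [-2.6799, -1.7425, 9.4224].


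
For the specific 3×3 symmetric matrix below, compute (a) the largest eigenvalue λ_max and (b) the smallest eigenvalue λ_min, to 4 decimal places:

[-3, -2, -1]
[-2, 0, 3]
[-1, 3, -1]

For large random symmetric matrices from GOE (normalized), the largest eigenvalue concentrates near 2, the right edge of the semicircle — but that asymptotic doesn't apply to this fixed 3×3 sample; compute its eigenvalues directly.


Since M is real symmetric, all three eigenvalues are real; they are the roots of det(λI − M) = λ³ − (tr M) λ² + s λ − det M, where s is the sum of the principal 2×2 minors.
tr M = -3 + 0 + (-1) = -4.
s = ((-3)·0 − (-2)²) + ((-3)·(-1) − (-1)²) + (0·(-1) − 3²) = -4 + 2 + (-9) = -11.
det M (expand along row 1) = (-3)·(-9) − (-2)·5 + (-1)·(-6) = 43.
Characteristic polynomial: λ³ + 4λ² − 11λ − 43 = 0.
Substitute λ = y + (tr M)/3 = y − 1.333333 to remove the quadratic term: y³ + p·y + q = 0 with p = s − (tr M)²/3 = -16.333333 and q = −2(tr M)³/27 + (tr M)·s/3 − det M = -23.592593.
Three real roots ⇒ use the trigonometric (Viète) form: r = 2√(−p/3) = 4.666667, φ = arccos(3q/(p·r)) = arccos(0.928571) = 0.380251 rad.
y_k = r·cos(φ/3 − 2πk/3) for k = 0, 1, 2 gives y = 4.629230, -1.803730, -2.825500.
λ_k = y_k − 1.333333 gives λ = 3.2959, -3.1371, -4.1588 (check: the sum is -4.0000 = tr M).

Hence λ_max = 3.2959 and λ_min = -4.1588.


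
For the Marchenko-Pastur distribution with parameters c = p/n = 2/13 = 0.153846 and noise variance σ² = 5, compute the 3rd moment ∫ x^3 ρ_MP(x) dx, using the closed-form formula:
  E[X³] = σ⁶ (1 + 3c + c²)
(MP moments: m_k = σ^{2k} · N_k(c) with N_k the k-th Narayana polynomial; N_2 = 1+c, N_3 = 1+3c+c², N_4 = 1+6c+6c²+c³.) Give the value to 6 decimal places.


E[X³] = σ⁶ (1 + 3c + c²) (third MP moment). With σ² = 5 (so σ⁶ = 125) and c = 2/13 = 0.153846: E[X³] = 125 · (1 + 3·0.153846 + (0.153846)²) = 125 · 1.485207.

So E[X^3] = 185.650888.


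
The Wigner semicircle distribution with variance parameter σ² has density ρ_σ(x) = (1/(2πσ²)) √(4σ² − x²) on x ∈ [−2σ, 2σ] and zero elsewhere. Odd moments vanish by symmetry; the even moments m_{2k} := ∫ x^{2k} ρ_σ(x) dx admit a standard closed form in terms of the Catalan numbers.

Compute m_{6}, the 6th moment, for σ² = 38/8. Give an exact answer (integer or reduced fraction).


By the scaled semicircle moment identity, m_{2k} = σ^{2k} · C_k with k = 3.
C_3 = (1/(k+1)) · C(2k, k) = (1/4) · C(6, 3) = (1/4) · 20 = 5.
σ^{2k} = (σ²)^k = (38/8)^3 = 6859/64.

Therefore m_{6} = σ^{6} · C_3 = (6859/64) · 5 = 34295/64.


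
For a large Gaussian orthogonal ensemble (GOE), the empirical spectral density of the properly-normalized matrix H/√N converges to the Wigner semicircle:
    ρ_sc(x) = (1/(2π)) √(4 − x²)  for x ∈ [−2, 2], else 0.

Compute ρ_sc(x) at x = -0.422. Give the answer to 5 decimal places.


ρ_sc(x) = (1/(2π)) √(4 − x²). With x = -0.422:
  4 − x² = 4 − (-0.422)² = 4 − 0.178084 = 3.821916.
  √(4 − x²) = 1.954972.
  1/(2π) = 0.159155.
  ρ_sc(-0.422) = 0.159155 · 1.954972 = 0.311143.

Rounded to 5 decimal places: ρ_sc(-0.422) ≈ 0.31114.


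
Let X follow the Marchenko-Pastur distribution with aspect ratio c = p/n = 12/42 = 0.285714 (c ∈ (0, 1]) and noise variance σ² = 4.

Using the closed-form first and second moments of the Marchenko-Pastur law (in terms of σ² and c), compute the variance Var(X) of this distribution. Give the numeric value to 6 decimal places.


Recall the MP moments m_1 = E[X] = σ² and m_2 = E[X²] = σ⁴ (1 + c).
m_1 = E[X] = σ² = 4, so m_1² = 16.
m_2 = E[X²] = σ⁴ (1 + c) = 16 · (1 + 0.285714) = 16 · 1.285714 = 20.571429.
(Note m_2 − m_1² simplifies to c · σ⁴ = 0.285714 · 16.)

Var(X) = m_2 − m_1² = 20.571429 − 16 = 4.571429.


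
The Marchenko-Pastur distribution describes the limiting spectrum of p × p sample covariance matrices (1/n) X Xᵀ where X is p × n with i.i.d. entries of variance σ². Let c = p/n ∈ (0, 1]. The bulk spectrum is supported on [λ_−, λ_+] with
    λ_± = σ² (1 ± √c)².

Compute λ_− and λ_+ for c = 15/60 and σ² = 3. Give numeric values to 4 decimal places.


c = 15/60 = 0.250000; √c = 0.500000.
λ_− = σ² (1 − √c)² = 3 · (1 − 0.500000)² = 3 · (0.500000)² = 0.750000.
λ_+ = σ² (1 + √c)² = 3 · (1 + 0.500000)² = 3 · (1.500000)² = 6.750000.

Rounded to 4 decimal places: λ_− ≈ 0.7500, λ_+ ≈ 6.7500.


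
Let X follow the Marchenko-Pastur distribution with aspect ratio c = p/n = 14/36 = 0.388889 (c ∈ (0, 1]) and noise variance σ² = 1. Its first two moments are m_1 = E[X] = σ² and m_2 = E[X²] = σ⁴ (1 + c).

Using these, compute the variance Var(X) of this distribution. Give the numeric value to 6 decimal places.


m_1 = E[X] = σ² = 1, so m_1² = 1.
m_2 = E[X²] = σ⁴ (1 + c) = 1 · (1 + 0.388889) = 1 · 1.388889 = 1.388889.
(Note m_2 − m_1² simplifies to c · σ⁴ = 0.388889 · 1.)

Var(X) = m_2 − m_1² = 1.388889 − 1 = 0.388889.


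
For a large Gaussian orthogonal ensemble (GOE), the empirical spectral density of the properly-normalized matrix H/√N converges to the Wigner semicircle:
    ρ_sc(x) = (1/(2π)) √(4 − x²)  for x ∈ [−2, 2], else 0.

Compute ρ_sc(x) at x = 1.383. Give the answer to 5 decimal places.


ρ_sc(x) = (1/(2π)) √(4 − x²). With x = 1.383:
  4 − x² = 4 − (1.383)² = 4 − 1.912689 = 2.087311.
  √(4 − x²) = 1.444753.
  1/(2π) = 0.159155.
  ρ_sc(1.383) = 0.159155 · 1.444753 = 0.229940.

Rounded to 5 decimal places: ρ_sc(1.383) ≈ 0.22994.


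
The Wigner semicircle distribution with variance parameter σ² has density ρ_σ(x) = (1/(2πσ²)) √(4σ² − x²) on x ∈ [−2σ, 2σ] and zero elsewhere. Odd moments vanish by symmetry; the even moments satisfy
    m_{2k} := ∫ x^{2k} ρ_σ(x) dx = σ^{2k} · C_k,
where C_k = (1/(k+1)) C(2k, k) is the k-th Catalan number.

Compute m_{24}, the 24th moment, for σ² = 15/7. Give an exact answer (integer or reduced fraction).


By the scaled semicircle moment identity, m_{2k} = σ^{2k} · C_k with k = 12.
C_12 = (1/(k+1)) · C(2k, k) = (1/13) · C(24, 12) = (1/13) · 2704156 = 208012.
σ^{2k} = (σ²)^k = (15/7)^12 = 129746337890625/13841287201.

Therefore m_{24} = σ^{24} · C_12 = (129746337890625/13841287201) · 208012 = 3855542176757812500/1977326743.


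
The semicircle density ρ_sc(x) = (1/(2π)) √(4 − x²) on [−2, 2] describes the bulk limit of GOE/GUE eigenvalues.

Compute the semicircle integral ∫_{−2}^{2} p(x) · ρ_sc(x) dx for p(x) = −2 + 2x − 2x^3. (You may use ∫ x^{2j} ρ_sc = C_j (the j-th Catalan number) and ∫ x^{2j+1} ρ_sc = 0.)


Write p(x) = Σ a_i x^i, split into monomials and integrate each against ρ_sc separately.
Using ∫ x^{2j} ρ_sc = C_j = (1/(j+1)) C(2j, j) (Catalan numbers) and ∫ x^{2j+1} ρ_sc = 0 (odd monomials vanish by symmetry):
  i = 0 (even): a_0 · C_{0} = -2 · 1 = -2
  i = 1 (odd): ∫ x^1 ρ_sc = 0 (vanishes)
  i = 3 (odd): ∫ x^3 ρ_sc = 0 (vanishes)

Summing the contributions: ∫_{−2}^{2} p(x) ρ_sc(x) dx = -2.


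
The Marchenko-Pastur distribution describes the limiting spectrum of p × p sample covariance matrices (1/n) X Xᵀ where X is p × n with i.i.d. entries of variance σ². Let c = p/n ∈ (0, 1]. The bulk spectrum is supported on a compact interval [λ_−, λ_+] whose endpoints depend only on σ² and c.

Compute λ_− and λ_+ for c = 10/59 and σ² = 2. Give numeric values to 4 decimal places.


c = 10/59 = 0.169492; √c = 0.411693.
λ_− = σ² (1 − √c)² = 2 · (1 − 0.411693)² = 2 · (0.588307)² = 0.692209.
λ_+ = σ² (1 + √c)² = 2 · (1 + 0.411693)² = 2 · (1.411693)² = 3.985757.

Rounded to 4 decimal places: λ_− ≈ 0.6922, λ_+ ≈ 3.9858.


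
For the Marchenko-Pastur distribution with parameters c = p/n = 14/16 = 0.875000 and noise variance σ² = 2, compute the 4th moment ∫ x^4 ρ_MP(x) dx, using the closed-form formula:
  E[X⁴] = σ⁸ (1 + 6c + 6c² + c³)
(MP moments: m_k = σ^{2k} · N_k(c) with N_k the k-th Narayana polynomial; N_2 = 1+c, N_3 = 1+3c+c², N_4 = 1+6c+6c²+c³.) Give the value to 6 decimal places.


E[X⁴] = σ⁸ (1 + 6c + 6c² + c³) (fourth MP moment). With σ² = 2 (so σ⁸ = 16) and c = 14/16 = 0.875000: E[X⁴] = 16 · (1 + 6·0.875000 + 6·(0.875000)² + (0.875000)³) = 16 · 11.513672.

So E[X^4] = 184.218750.


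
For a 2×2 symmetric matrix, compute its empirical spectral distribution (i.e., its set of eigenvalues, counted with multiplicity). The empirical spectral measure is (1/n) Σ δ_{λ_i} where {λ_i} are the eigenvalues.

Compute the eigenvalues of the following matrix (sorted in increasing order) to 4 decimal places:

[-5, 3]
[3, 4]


Since M is real symmetric, both eigenvalues are real; they are the roots of det(λI − M) = λ² − (tr M) λ + det M.
tr M = -5 + 4 = -1.
det M = (-5)·4 − 3² = -20 − 9 = -29.
Characteristic polynomial: λ² + λ − 29 = 0.
Discriminant Δ = (tr M)² − 4·det M = 1 − (-116) = 117; √Δ = 10.816654.
λ = (tr M ± √Δ)/2 = (-1 ± 10.816654)/2, giving (tr M − √Δ)/2 = -5.9083 and (tr M + √Δ)/2 = 4.9083.

Eigenvalues sorted in increasing order: [-5.9083, 4.9083].


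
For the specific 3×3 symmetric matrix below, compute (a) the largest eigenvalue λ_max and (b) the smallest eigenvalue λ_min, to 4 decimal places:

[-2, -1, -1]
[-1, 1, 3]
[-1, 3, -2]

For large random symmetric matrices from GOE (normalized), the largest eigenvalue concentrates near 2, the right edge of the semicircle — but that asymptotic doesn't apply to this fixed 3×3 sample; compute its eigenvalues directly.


Since M is real symmetric, all three eigenvalues are real; they are the roots of det(λI − M) = λ³ − (tr M) λ² + s λ − det M, where s is the sum of the principal 2×2 minors.
tr M = -2 + 1 + (-2) = -3.
s = ((-2)·1 − (-1)²) + ((-2)·(-2) − (-1)²) + (1·(-2) − 3²) = -3 + 3 + (-11) = -11.
det M (expand along row 1) = (-2)·(-11) − (-1)·5 + (-1)·(-2) = 29.
Characteristic polynomial: λ³ + 3λ² − 11λ − 29 = 0.
Substitute λ = y + (tr M)/3 = y − 1.000000 to remove the quadratic term: y³ + p·y + q = 0 with p = s − (tr M)²/3 = -14.000000 and q = −2(tr M)³/27 + (tr M)·s/3 − det M = -16.000000.
Three real roots ⇒ use the trigonometric (Viète) form: r = 2√(−p/3) = 4.320494, φ = arccos(3q/(p·r)) = arccos(0.793560) = 0.654159 rad.
y_k = r·cos(φ/3 − 2πk/3) for k = 0, 1, 2 gives y = 4.218187, -1.299664, -2.918523.
λ_k = y_k − 1.000000 gives λ = 3.2182, -2.2997, -3.9185 (check: the sum is -3.0000 = tr M).

Hence λ_max = 3.2182 and λ_min = -3.9185.


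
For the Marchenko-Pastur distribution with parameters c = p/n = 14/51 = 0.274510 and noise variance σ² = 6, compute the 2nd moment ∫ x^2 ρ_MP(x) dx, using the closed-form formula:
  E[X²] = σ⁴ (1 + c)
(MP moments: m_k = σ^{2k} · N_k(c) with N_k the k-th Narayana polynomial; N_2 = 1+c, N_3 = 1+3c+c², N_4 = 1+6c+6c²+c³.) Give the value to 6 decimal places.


E[X²] = σ⁴ (1 + c) (second MP moment). With σ² = 6 (so σ⁴ = 36) and c = 14/51 = 0.274510: E[X²] = 36 · (1 + 0.274510) = 36 · 1.274510.

So E[X^2] = 45.882353.


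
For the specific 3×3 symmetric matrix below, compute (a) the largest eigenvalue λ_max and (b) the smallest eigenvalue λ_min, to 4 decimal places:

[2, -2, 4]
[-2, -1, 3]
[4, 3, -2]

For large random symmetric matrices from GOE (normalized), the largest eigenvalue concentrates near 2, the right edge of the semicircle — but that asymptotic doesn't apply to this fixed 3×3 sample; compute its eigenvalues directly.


Since M is real symmetric, all three eigenvalues are real; they are the roots of det(λI − M) = λ³ − (tr M) λ² + s λ − det M, where s is the sum of the principal 2×2 minors.
tr M = 2 + (-1) + (-2) = -1.
s = (2·(-1) − (-2)²) + (2·(-2) − 4²) + ((-1)·(-2) − 3²) = -6 + (-20) + (-7) = -33.
det M (expand along row 1) = 2·(-7) − (-2)·(-8) + 4·(-2) = -38.
Characteristic polynomial: λ³ + λ² − 33λ + 38 = 0.
Substitute λ = y + (tr M)/3 = y − 0.333333 to remove the quadratic term: y³ + p·y + q = 0 with p = s − (tr M)²/3 = -33.333333 and q = −2(tr M)³/27 + (tr M)·s/3 − det M = 49.074074.
Three real roots ⇒ use the trigonometric (Viète) form: r = 2√(−p/3) = 6.666667, φ = arccos(3q/(p·r)) = arccos(-0.662500) = 2.294948 rad.
y_k = r·cos(φ/3 − 2πk/3) for k = 0, 1, 2 gives y = 4.809296, 1.593643, -6.402940.
λ_k = y_k − 0.333333 gives λ = 4.4760, 1.2603, -6.7363 (check: the sum is -1.0000 = tr M).

Hence λ_max = 4.4760 and λ_min = -6.7363.


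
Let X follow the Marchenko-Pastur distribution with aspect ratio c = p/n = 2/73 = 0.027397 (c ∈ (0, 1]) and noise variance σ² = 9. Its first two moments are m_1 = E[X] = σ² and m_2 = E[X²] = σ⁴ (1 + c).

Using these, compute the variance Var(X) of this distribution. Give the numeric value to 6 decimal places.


m_1 = E[X] = σ² = 9, so m_1² = 81.
m_2 = E[X²] = σ⁴ (1 + c) = 81 · (1 + 0.027397) = 81 · 1.027397 = 83.219178.
(Note m_2 − m_1² simplifies to c · σ⁴ = 0.027397 · 81.)

Var(X) = m_2 − m_1² = 83.219178 − 81 = 2.219178.


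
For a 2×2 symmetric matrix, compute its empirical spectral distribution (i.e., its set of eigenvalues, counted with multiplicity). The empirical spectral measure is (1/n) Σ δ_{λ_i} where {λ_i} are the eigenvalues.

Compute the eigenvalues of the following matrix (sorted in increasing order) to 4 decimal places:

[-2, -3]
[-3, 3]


Since M is real symmetric, both eigenvalues are real; they are the roots of det(λI − M) = λ² − (tr M) λ + det M.
tr M = -2 + 3 = 1.
det M = (-2)·3 − (-3)² = -6 − 9 = -15.
Characteristic polynomial: λ² − λ − 15 = 0.
Discriminant Δ = (tr M)² − 4·det M = 1 − (-60) = 61; √Δ = 7.810250.
λ = (tr M ± √Δ)/2 = (1 ± 7.810250)/2, giving (tr M − √Δ)/2 = -3.4051 and (tr M + √Δ)/2 = 4.4051.

Eigenvalues sorted in increasing order: [-3.4051, 4.4051].


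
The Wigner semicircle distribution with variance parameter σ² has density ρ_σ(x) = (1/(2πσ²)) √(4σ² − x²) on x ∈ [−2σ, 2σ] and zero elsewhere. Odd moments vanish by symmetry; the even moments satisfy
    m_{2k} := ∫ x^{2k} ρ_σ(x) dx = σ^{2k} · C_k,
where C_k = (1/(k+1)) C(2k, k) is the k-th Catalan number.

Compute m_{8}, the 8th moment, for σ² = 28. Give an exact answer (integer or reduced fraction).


By the scaled semicircle moment identity, m_{2k} = σ^{2k} · C_k with k = 4.
C_4 = (1/(k+1)) · C(2k, k) = (1/5) · C(8, 4) = (1/5) · 70 = 14.
σ^{2k} = (σ²)^k = (28)^4 = 614656.

Therefore m_{8} = σ^{8} · C_4 = 614656 · 14 = 8605184.


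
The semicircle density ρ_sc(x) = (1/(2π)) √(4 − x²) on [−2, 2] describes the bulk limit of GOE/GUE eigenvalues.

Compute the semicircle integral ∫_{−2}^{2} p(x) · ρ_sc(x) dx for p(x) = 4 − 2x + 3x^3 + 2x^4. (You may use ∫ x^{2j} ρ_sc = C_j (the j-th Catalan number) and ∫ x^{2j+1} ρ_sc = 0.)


Write p(x) = Σ a_i x^i, split into monomials and integrate each against ρ_sc separately.
Using ∫ x^{2j} ρ_sc = C_j = (1/(j+1)) C(2j, j) (Catalan numbers) and ∫ x^{2j+1} ρ_sc = 0 (odd monomials vanish by symmetry):
  i = 0 (even): a_0 · C_{0} = 4 · 1 = 4
  i = 1 (odd): ∫ x^1 ρ_sc = 0 (vanishes)
  i = 3 (odd): ∫ x^3 ρ_sc = 0 (vanishes)
  i = 4 (even): a_4 · C_{2} = 2 · 2 = 4

Summing the contributions: ∫_{−2}^{2} p(x) ρ_sc(x) dx = 4 + 4 = 8.


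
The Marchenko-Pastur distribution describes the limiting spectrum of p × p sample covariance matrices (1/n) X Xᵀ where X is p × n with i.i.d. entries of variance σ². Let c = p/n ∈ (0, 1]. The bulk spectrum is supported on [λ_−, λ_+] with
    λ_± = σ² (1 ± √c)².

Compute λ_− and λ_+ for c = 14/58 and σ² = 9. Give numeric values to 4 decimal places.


c = 14/58 = 0.241379; √c = 0.491304.
λ_− = σ² (1 − √c)² = 9 · (1 − 0.491304)² = 9 · (0.508696)² = 2.328947.
λ_+ = σ² (1 + √c)² = 9 · (1 + 0.491304)² = 9 · (1.491304)² = 20.015880.

Rounded to 4 decimal places: λ_− ≈ 2.3289, λ_+ ≈ 20.0159.


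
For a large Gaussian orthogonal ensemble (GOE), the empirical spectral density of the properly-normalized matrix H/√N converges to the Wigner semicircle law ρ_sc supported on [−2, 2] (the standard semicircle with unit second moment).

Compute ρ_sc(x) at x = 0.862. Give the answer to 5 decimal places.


ρ_sc(x) = (1/(2π)) √(4 − x²). With x = 0.862:
  4 − x² = 4 − (0.862)² = 4 − 0.743044 = 3.256956.
  √(4 − x²) = 1.804704.
  1/(2π) = 0.159155.
  ρ_sc(0.862) = 0.159155 · 1.804704 = 0.287228.

Rounded to 5 decimal places: ρ_sc(0.862) ≈ 0.28723.


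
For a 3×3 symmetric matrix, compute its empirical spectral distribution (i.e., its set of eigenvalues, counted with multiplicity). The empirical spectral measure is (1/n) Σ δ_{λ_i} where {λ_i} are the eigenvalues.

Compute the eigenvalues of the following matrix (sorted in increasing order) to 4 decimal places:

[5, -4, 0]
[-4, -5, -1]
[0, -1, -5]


Since M is real symmetric, all three eigenvalues are real; they are the roots of det(λI − M) = λ³ − (tr M) λ² + s λ − det M, where s is the sum of the principal 2×2 minors.
tr M = 5 + (-5) + (-5) = -5.
s = (5·(-5) − (-4)²) + (5·(-5) − 0²) + ((-5)·(-5) − (-1)²) = -41 + (-25) + 24 = -42.
det M (expand along row 1) = 5·24 − (-4)·20 + 0·4 = 200.
Characteristic polynomial: λ³ + 5λ² − 42λ − 200 = 0.
Substitute λ = y + (tr M)/3 = y − 1.666667 to remove the quadratic term: y³ + p·y + q = 0 with p = s − (tr M)²/3 = -50.333333 and q = −2(tr M)³/27 + (tr M)·s/3 − det M = -120.740741.
Three real roots ⇒ use the trigonometric (Viète) form: r = 2√(−p/3) = 8.192137, φ = arccos(3q/(p·r)) = arccos(0.878460) = 0.498166 rad.
y_k = r·cos(φ/3 − 2πk/3) for k = 0, 1, 2 gives y = 8.079450, -2.867036, -5.212414.
λ_k = y_k − 1.666667 gives λ = 6.4128, -4.5337, -6.8791 (check: the sum is -5.0000 = tr M).

Eigenvalues sorted in increasing order: [-6.8791, -4.5337, 6.4128].


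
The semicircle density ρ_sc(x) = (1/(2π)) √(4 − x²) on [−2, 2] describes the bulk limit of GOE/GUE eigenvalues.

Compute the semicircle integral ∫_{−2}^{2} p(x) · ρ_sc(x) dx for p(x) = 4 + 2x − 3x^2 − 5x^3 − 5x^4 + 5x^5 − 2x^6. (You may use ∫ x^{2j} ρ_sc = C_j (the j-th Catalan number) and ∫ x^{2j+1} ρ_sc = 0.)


Write p(x) = Σ a_i x^i, split into monomials and integrate each against ρ_sc separately.
Using ∫ x^{2j} ρ_sc = C_j = (1/(j+1)) C(2j, j) (Catalan numbers) and ∫ x^{2j+1} ρ_sc = 0 (odd monomials vanish by symmetry):
  i = 0 (even): a_0 · C_{0} = 4 · 1 = 4
  i = 1 (odd): ∫ x^1 ρ_sc = 0 (vanishes)
  i = 2 (even): a_2 · C_{1} = -3 · 1 = -3
  i = 3 (odd): ∫ x^3 ρ_sc = 0 (vanishes)
  i = 4 (even): a_4 · C_{2} = -5 · 2 = -10
  i = 5 (odd): ∫ x^5 ρ_sc = 0 (vanishes)
  i = 6 (even): a_6 · C_{3} = -2 · 5 = -10

Summing the contributions: ∫_{−2}^{2} p(x) ρ_sc(x) dx = 4 + (-3) + (-10) + (-10) = -19.


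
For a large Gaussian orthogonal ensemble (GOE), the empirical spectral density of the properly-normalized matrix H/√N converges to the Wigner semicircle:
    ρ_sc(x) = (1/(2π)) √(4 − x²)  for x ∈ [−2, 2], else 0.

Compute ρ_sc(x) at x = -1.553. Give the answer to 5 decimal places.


ρ_sc(x) = (1/(2π)) √(4 − x²). With x = -1.553:
  4 − x² = 4 − (-1.553)² = 4 − 2.411809 = 1.588191.
  √(4 − x²) = 1.260235.
  1/(2π) = 0.159155.
  ρ_sc(-1.553) = 0.159155 · 1.260235 = 0.200573.

Rounded to 5 decimal places: ρ_sc(-1.553) ≈ 0.20057.


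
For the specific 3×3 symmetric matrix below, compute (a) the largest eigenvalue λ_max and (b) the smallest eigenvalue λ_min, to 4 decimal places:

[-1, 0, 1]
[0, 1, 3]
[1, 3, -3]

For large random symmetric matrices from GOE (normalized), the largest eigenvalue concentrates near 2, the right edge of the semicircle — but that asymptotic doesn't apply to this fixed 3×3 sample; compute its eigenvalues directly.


Since M is real symmetric, all three eigenvalues are real; they are the roots of det(λI − M) = λ³ − (tr M) λ² + s λ − det M, where s is the sum of the principal 2×2 minors.
tr M = -1 + 1 + (-3) = -3.
s = ((-1)·1 − 0²) + ((-1)·(-3) − 1²) + (1·(-3) − 3²) = -1 + 2 + (-12) = -11.
det M (expand along row 1) = (-1)·(-12) − 0·(-3) + 1·(-1) = 11.
Characteristic polynomial: λ³ + 3λ² − 11λ − 11 = 0.
Substitute λ = y + (tr M)/3 = y − 1.000000 to remove the quadratic term: y³ + p·y + q = 0 with p = s − (tr M)²/3 = -14.000000 and q = −2(tr M)³/27 + (tr M)·s/3 − det M = 2.000000.
Three real roots ⇒ use the trigonometric (Viète) form: r = 2√(−p/3) = 4.320494, φ = arccos(3q/(p·r)) = arccos(-0.099195) = 1.670155 rad.
y_k = r·cos(φ/3 − 2πk/3) for k = 0, 1, 2 gives y = 3.668072, 0.143066, -3.811139.
λ_k = y_k − 1.000000 gives λ = 2.6681, -0.8569, -4.8111 (check: the sum is -3.0000 = tr M).

Hence λ_max = 2.6681 and λ_min = -4.8111.


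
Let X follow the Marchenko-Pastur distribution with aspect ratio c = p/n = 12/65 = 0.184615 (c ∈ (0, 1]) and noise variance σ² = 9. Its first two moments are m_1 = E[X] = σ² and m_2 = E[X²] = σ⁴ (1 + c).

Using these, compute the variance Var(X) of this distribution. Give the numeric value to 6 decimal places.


m_1 = E[X] = σ² = 9, so m_1² = 81.
m_2 = E[X²] = σ⁴ (1 + c) = 81 · (1 + 0.184615) = 81 · 1.184615 = 95.953846.
(Note m_2 − m_1² simplifies to c · σ⁴ = 0.184615 · 81.)

Var(X) = m_2 − m_1² = 95.953846 − 81 = 14.953846.


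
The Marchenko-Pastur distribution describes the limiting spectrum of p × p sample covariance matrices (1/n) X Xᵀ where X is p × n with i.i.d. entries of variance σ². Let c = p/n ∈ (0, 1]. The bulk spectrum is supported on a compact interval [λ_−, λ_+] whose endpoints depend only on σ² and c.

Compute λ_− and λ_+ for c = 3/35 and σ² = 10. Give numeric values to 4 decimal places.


c = 3/35 = 0.085714; √c = 0.292770.
λ_− = σ² (1 − √c)² = 10 · (1 − 0.292770)² = 10 · (0.707230)² = 5.001742.
λ_+ = σ² (1 + √c)² = 10 · (1 + 0.292770)² = 10 · (1.292770)² = 16.712543.

Rounded to 4 decimal places: λ_− ≈ 5.0017, λ_+ ≈ 16.7125.


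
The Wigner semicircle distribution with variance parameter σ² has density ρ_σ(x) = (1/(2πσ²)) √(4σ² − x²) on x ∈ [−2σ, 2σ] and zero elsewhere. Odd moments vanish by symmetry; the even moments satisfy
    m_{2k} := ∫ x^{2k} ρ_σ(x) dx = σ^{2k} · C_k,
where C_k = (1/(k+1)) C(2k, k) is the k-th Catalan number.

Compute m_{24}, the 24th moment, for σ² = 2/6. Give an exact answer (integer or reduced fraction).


By the scaled semicircle moment identity, m_{2k} = σ^{2k} · C_k with k = 12.
C_12 = (1/(k+1)) · C(2k, k) = (1/13) · C(24, 12) = (1/13) · 2704156 = 208012.
σ^{2k} = (σ²)^k = (2/6)^12 = 1/531441.

Therefore m_{24} = σ^{24} · C_12 = (1/531441) · 208012 = 208012/531441.


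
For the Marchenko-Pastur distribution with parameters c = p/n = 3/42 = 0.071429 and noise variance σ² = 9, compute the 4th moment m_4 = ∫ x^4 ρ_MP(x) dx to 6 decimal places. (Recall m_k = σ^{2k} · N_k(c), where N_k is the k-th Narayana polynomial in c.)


E[X⁴] = σ⁸ (1 + 6c + 6c² + c³) (fourth MP moment). With σ² = 9 (so σ⁸ = 6561) and c = 3/42 = 0.071429: E[X⁴] = 6561 · (1 + 6·0.071429 + 6·(0.071429)² + (0.071429)³) = 6561 · 1.459548.

So E[X^4] = 9576.095117.


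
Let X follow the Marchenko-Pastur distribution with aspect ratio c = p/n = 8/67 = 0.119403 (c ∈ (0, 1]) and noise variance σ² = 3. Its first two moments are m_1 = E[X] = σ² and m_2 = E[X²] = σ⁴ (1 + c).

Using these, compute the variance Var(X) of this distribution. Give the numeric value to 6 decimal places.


m_1 = E[X] = σ² = 3, so m_1² = 9.
m_2 = E[X²] = σ⁴ (1 + c) = 9 · (1 + 0.119403) = 9 · 1.119403 = 10.074627.
(Note m_2 − m_1² simplifies to c · σ⁴ = 0.119403 · 9.)

Var(X) = m_2 − m_1² = 10.074627 − 9 = 1.074627.


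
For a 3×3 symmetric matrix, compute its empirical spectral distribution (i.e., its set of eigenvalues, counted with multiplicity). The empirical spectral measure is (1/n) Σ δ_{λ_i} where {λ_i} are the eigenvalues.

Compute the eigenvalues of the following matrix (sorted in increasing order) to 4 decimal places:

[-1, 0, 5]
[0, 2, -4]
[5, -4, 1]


Since M is real symmetric, all three eigenvalues are real; they are the roots of det(λI − M) = λ³ − (tr M) λ² + s λ − det M, where s is the sum of the principal 2×2 minors.
tr M = -1 + 2 + 1 = 2.
s = ((-1)·2 − 0²) + ((-1)·1 − 5²) + (2·1 − (-4)²) = -2 + (-26) + (-14) = -42.
det M (expand along row 1) = (-1)·(-14) − 0·20 + 5·(-10) = -36.
Characteristic polynomial: λ³ − 2λ² − 42λ + 36 = 0.
Substitute λ = y + (tr M)/3 = y + 0.666667 to remove the quadratic term: y³ + p·y + q = 0 with p = s − (tr M)²/3 = -43.333333 and q = −2(tr M)³/27 + (tr M)·s/3 − det M = 7.407407.
Three real roots ⇒ use the trigonometric (Viète) form: r = 2√(−p/3) = 7.601170, φ = arccos(3q/(p·r)) = arccos(-0.067466) = 1.638314 rad.
y_k = r·cos(φ/3 − 2πk/3) for k = 0, 1, 2 gives y = 6.495611, 0.171056, -6.666667.
λ_k = y_k + 0.666667 gives λ = 7.1623, 0.8377, -6.0000 (check: the sum is 2.0000 = tr M).

Eigenvalues sorted in increasing order: [-6.0000, 0.8377, 7.1623].
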